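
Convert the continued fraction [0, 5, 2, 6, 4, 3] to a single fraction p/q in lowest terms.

175/956

Fold from the inside: start with 3/1.
  4 + 1/3 = 13/3
  6 + 3/13 = 81/13
  2 + 13/81 = 175/81
  5 + 81/175 = 956/175
  0 + 175/956 = 175/956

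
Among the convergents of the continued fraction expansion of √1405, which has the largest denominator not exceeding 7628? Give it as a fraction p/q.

√1405 = [37; 2, 14, 2, 74, …] (period length 4).
Convergents:
  p_0/q_0 = 37/1
  p_1/q_1 = 75/2
  p_2/q_2 = 1087/29
  p_3/q_3 = 2249/60
  p_4/q_4 = 167513/4469
  p_5/q_5 = 337275/8998
q_4 = 4469 ≤ 7628 < 8998 = q_5, so the answer is 167513/4469.

167513/4469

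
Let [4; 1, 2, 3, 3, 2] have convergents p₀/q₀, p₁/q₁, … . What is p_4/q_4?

Using pₖ = aₖpₖ₋₁ + pₖ₋₂, qₖ = aₖqₖ₋₁ + qₖ₋₂ (with p₋₁=1, p₋₂=0, q₋₁=0, q₋₂=1):
  k=0: a=4, p=4, q=1
  k=1: a=1, p=5, q=1
  k=2: a=2, p=14, q=3
  k=3: a=3, p=47, q=10
  k=4: a=3, p=155, q=33

155/33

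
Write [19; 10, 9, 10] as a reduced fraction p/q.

Fold from the inside: start with 10/1.
  9 + 1/10 = 91/10
  10 + 10/91 = 920/91
  19 + 91/920 = 17571/920

17571/920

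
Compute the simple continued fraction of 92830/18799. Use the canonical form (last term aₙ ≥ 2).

[4; 1, 15, 7, 3, 17, 3]

92830 = 4·18799 + 17634
18799 = 1·17634 + 1165
17634 = 15·1165 + 159
1165 = 7·159 + 52
159 = 3·52 + 3
52 = 17·3 + 1
3 = 3·1 + 0  (stop)
So 92830/18799 = [4; 1, 15, 7, 3, 17, 3].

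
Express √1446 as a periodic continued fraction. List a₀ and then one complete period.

[38; 38, 76]

a₀ = ⌊√1446⌋ = 38.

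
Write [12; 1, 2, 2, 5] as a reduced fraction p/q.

Using pₖ = aₖpₖ₋₁ + pₖ₋₂ and qₖ = aₖqₖ₋₁ + qₖ₋₂:
  k=0: a=12, p=12, q=1
  k=1: a=1, p=13, q=1
  k=2: a=2, p=38, q=3
  k=3: a=2, p=89, q=7
  k=4: a=5, p=483, q=38

483/38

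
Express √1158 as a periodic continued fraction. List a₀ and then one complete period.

a₀ = ⌊√1158⌋ = 34.
With m₀=0, d₀=1 and mₖ₊₁ = dₖaₖ − mₖ, dₖ₊₁ = (n − mₖ₊₁²)/dₖ, aₖ₊₁ = ⌊(a₀+mₖ₊₁)/dₖ₊₁⌋:
  k=1: m=34, d=2, a=34
  k=2: m=34, d=1, a=68
d=1 and a=2a₀=68 at k=2, so the next step gives (m, d) = (34, 2) again — its k=1 value — and the period has length 2.

[34; 34, 68]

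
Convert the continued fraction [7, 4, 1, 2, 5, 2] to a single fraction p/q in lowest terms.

1183/164

Using pₖ = aₖpₖ₋₁ + pₖ₋₂ and qₖ = aₖqₖ₋₁ + qₖ₋₂:
  k=0: a=7, p=7, q=1
  k=1: a=4, p=29, q=4
  k=2: a=1, p=36, q=5
  k=3: a=2, p=101, q=14
  k=4: a=5, p=541, q=75
  k=5: a=2, p=1183, q=164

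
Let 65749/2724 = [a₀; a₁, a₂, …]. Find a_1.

7

65749 = 24·2724 + 373   →  a_0 = 24
2724 = 7·373 + 113   →  a_1 = 7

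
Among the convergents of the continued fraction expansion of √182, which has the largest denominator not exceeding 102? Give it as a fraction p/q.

√182 = [13; 2, 26, …] (period length 2).
Convergents:
  p_0/q_0 = 13/1
  p_1/q_1 = 27/2
  p_2/q_2 = 715/53
  p_3/q_3 = 1457/108
q_2 = 53 ≤ 102 < 108 = q_3, so the answer is 715/53.

715/53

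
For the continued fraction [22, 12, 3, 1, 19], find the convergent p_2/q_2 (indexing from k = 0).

817/37

Using pₖ = aₖpₖ₋₁ + pₖ₋₂, qₖ = aₖqₖ₋₁ + qₖ₋₂ (with p₋₁=1, p₋₂=0, q₋₁=0, q₋₂=1):
  k=0: a=22, p=22, q=1
  k=1: a=12, p=265, q=12
  k=2: a=3, p=817, q=37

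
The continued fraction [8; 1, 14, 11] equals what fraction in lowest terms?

1483/166

Fold from the inside: start with 11/1.
  14 + 1/11 = 155/11
  1 + 11/155 = 166/155
  8 + 155/166 = 1483/166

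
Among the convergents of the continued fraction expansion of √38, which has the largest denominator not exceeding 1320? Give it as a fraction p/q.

2737/444

√38 = [6; 6, 12, …] (period length 2).
Convergents:
  p_0/q_0 = 6/1
  p_1/q_1 = 37/6
  p_2/q_2 = 450/73
  p_3/q_3 = 2737/444
  p_4/q_4 = 33294/5401
q_3 = 444 ≤ 1320 < 5401 = q_4, so the answer is 2737/444.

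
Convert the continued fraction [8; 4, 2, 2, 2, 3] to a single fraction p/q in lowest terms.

Fold from the inside: start with 3/1.
  2 + 1/3 = 7/3
  2 + 3/7 = 17/7
  2 + 7/17 = 41/17
  4 + 17/41 = 181/41
  8 + 41/181 = 1489/181

1489/181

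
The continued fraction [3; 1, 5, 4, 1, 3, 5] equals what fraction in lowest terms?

2384/621

Fold from the inside: start with 5/1.
  3 + 1/5 = 16/5
  1 + 5/16 = 21/16
  4 + 16/21 = 100/21
  5 + 21/100 = 521/100
  1 + 100/521 = 621/521
  3 + 521/621 = 2384/621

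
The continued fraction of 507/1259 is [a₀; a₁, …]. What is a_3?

507 = 0·1259 + 507   →  a_0 = 0
1259 = 2·507 + 245   →  a_1 = 2
507 = 2·245 + 17   →  a_2 = 2
245 = 14·17 + 7   →  a_3 = 14

14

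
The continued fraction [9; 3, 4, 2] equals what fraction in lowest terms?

Using pₖ = aₖpₖ₋₁ + pₖ₋₂ and qₖ = aₖqₖ₋₁ + qₖ₋₂:
  k=0: a=9, p=9, q=1
  k=1: a=3, p=28, q=3
  k=2: a=4, p=121, q=13
  k=3: a=2, p=270, q=29

270/29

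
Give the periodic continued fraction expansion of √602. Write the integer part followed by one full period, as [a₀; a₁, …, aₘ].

[24; 1, 1, 6, 1, 1, 48]

a₀ = ⌊√602⌋ = 24.
With m₀=0, d₀=1 and mₖ₊₁ = dₖaₖ − mₖ, dₖ₊₁ = (n − mₖ₊₁²)/dₖ, aₖ₊₁ = ⌊(a₀+mₖ₊₁)/dₖ₊₁⌋:
  k=1: m=24, d=26, a=1
  k=2: m=2, d=23, a=1
  k=3: m=21, d=7, a=6
  k=4: m=21, d=23, a=1
  k=5: m=2, d=26, a=1
  k=6: m=24, d=1, a=48
d=1 and a=2a₀=48 at k=6, so the next step gives (m, d) = (24, 26) again — its k=1 value — and the period has length 6.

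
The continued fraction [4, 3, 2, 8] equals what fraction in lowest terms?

253/59

Fold from the inside: start with 8/1.
  2 + 1/8 = 17/8
  3 + 8/17 = 59/17
  4 + 17/59 = 253/59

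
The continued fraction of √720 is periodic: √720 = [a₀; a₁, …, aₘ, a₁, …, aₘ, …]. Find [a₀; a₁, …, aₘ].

a₀ = ⌊√720⌋ = 26.

[26; 1, 4, 1, 52]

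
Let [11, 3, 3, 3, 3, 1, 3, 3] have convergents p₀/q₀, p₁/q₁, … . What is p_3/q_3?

Using pₖ = aₖpₖ₋₁ + pₖ₋₂, qₖ = aₖqₖ₋₁ + qₖ₋₂ (with p₋₁=1, p₋₂=0, q₋₁=0, q₋₂=1):
  k=0: a=11, p=11, q=1
  k=1: a=3, p=34, q=3
  k=2: a=3, p=113, q=10
  k=3: a=3, p=373, q=33

373/33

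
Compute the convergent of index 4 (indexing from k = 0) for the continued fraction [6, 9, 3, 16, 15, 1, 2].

Using pₖ = aₖpₖ₋₁ + pₖ₋₂, qₖ = aₖqₖ₋₁ + qₖ₋₂ (with p₋₁=1, p₋₂=0, q₋₁=0, q₋₂=1):
  k=0: a=6, p=6, q=1
  k=1: a=9, p=55, q=9
  k=2: a=3, p=171, q=28
  k=3: a=16, p=2791, q=457
  k=4: a=15, p=42036, q=6883

42036/6883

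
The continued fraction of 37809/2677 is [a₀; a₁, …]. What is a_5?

37809 = 14·2677 + 331   →  a_0 = 14
2677 = 8·331 + 29   →  a_1 = 8
331 = 11·29 + 12   →  a_2 = 11
29 = 2·12 + 5   →  a_3 = 2
12 = 2·5 + 2   →  a_4 = 2
5 = 2·2 + 1   →  a_5 = 2

2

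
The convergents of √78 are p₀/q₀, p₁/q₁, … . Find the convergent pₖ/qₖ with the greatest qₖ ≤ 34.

53/6

√78 = [8; 1, 4, 1, 16, …] (period length 4).
Convergents:
  p_0/q_0 = 8/1
  p_1/q_1 = 9/1
  p_2/q_2 = 44/5
  p_3/q_3 = 53/6
  p_4/q_4 = 892/101
q_3 = 6 ≤ 34 < 101 = q_4, so the answer is 53/6.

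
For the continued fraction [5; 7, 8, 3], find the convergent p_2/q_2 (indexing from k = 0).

Using pₖ = aₖpₖ₋₁ + pₖ₋₂, qₖ = aₖqₖ₋₁ + qₖ₋₂ (with p₋₁=1, p₋₂=0, q₋₁=0, q₋₂=1):
  k=0: a=5, p=5, q=1
  k=1: a=7, p=36, q=7
  k=2: a=8, p=293, q=57

293/57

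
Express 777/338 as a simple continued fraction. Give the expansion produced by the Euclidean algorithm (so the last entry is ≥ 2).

[2; 3, 2, 1, 7, 1, 3]

777 = 2×338 + 101
338 = 3×101 + 35
101 = 2×35 + 31
35 = 1×31 + 4
31 = 7×4 + 3
4 = 1×3 + 1
3 = 3×1 + 0  (stop)
So 777/338 = [2; 3, 2, 1, 7, 1, 3].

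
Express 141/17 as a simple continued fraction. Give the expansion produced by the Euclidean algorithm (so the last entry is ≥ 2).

[8; 3, 2, 2]

141 = 8×17 + 5
17 = 3×5 + 2
5 = 2×2 + 1
2 = 2×1 + 0  (stop)
So 141/17 = [8; 3, 2, 2].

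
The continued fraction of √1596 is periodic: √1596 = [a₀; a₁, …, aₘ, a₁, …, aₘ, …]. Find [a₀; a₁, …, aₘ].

a₀ = ⌊√1596⌋ = 39.
With m₀=0, d₀=1 and mₖ₊₁ = dₖaₖ − mₖ, dₖ₊₁ = (n − mₖ₊₁²)/dₖ, aₖ₊₁ = ⌊(a₀+mₖ₊₁)/dₖ₊₁⌋:
  k=1: m=39, d=75, a=1
  k=2: m=36, d=4, a=18
  k=3: m=36, d=75, a=1
  k=4: m=39, d=1, a=78
d=1 and a=2a₀=78 at k=4, so the next step gives (m, d) = (39, 75) again — its k=1 value — and the period has length 4.

[39; 1, 18, 1, 78]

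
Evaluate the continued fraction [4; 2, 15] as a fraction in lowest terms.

139/31

Fold from the inside: start with 15/1.
  2 + 1/15 = 31/15
  4 + 15/31 = 139/31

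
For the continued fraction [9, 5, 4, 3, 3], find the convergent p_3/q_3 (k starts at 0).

625/68

Using pₖ = aₖpₖ₋₁ + pₖ₋₂, qₖ = aₖqₖ₋₁ + qₖ₋₂ (with p₋₁=1, p₋₂=0, q₋₁=0, q₋₂=1):
  k=0: a=9, p=9, q=1
  k=1: a=5, p=46, q=5
  k=2: a=4, p=193, q=21
  k=3: a=3, p=625, q=68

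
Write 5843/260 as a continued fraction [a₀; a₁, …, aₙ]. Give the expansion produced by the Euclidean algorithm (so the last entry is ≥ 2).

5843 = 22×260 + 123
260 = 2×123 + 14
123 = 8×14 + 11
14 = 1×11 + 3
11 = 3×3 + 2
3 = 1×2 + 1
2 = 2×1 + 0  (stop)
So 5843/260 = [22; 2, 8, 1, 3, 1, 2].

[22; 2, 8, 1, 3, 1, 2]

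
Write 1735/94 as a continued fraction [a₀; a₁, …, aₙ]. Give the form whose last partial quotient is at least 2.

[18; 2, 5, 2, 1, 2]

1735 = 18*94 + 43
94 = 2*43 + 8
43 = 5*8 + 3
8 = 2*3 + 2
3 = 1*2 + 1
2 = 2*1 + 0  (stop)
So 1735/94 = [18; 2, 5, 2, 1, 2].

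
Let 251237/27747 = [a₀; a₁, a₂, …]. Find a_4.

14

251237 = 9·27747 + 1514   →  a_0 = 9
27747 = 18·1514 + 495   →  a_1 = 18
1514 = 3·495 + 29   →  a_2 = 3
495 = 17·29 + 2   →  a_3 = 17
29 = 14·2 + 1   →  a_4 = 14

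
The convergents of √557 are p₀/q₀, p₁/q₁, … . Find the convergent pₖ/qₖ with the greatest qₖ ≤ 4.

71/3

√557 = [23; 1, 1, 1, 1, 46, …] (period length 5).
Convergents:
  p_0/q_0 = 23/1
  p_1/q_1 = 24/1
  p_2/q_2 = 47/2
  p_3/q_3 = 71/3
  p_4/q_4 = 118/5
q_3 = 3 ≤ 4 < 5 = q_4, so the answer is 71/3.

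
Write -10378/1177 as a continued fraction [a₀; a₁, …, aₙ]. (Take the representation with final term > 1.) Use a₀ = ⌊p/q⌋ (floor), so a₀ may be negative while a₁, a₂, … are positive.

-10378 = -9×1177 + 215
1177 = 5×215 + 102
215 = 2×102 + 11
102 = 9×11 + 3
11 = 3×3 + 2
3 = 1×2 + 1
2 = 2×1 + 0  (stop)
So -10378/1177 = [-9; 5, 2, 9, 3, 1, 2].

[-9; 5, 2, 9, 3, 1, 2]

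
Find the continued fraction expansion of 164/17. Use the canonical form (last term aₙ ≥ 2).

[9; 1, 1, 1, 5]

164 = 9×17 + 11
17 = 1×11 + 6
11 = 1×6 + 5
6 = 1×5 + 1
5 = 5×1 + 0  (stop)
So 164/17 = [9; 1, 1, 1, 5].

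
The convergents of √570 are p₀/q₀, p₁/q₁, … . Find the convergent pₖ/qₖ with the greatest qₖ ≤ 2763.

63817/2673

√570 = [23; 1, 6, 1, 46, …] (period length 4).
Convergents:
  p_0/q_0 = 23/1
  p_1/q_1 = 24/1
  p_2/q_2 = 167/7
  p_3/q_3 = 191/8
  p_4/q_4 = 8953/375
  p_5/q_5 = 9144/383
  p_6/q_6 = 63817/2673
  p_7/q_7 = 72961/3056
q_6 = 2673 ≤ 2763 < 3056 = q_7, so the answer is 63817/2673.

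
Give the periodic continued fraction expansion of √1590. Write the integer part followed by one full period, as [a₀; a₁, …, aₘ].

a₀ = ⌊√1590⌋ = 39.
With m₀=0, d₀=1 and mₖ₊₁ = dₖaₖ − mₖ, dₖ₊₁ = (n − mₖ₊₁²)/dₖ, aₖ₊₁ = ⌊(a₀+mₖ₊₁)/dₖ₊₁⌋:
  k=1: m=39, d=69, a=1
  k=2: m=30, d=10, a=6
  k=3: m=30, d=69, a=1
  k=4: m=39, d=1, a=78
d=1 and a=2a₀=78 at k=4, so the next step gives (m, d) = (39, 69) again — its k=1 value — and the period has length 4.

[39; 1, 6, 1, 78]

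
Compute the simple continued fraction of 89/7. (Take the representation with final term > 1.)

[12; 1, 2, 2]

89 = 12·7 + 5
7 = 1·5 + 2
5 = 2·2 + 1
2 = 2·1 + 0  (stop)
So 89/7 = [12; 1, 2, 2].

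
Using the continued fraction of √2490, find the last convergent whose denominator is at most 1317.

√2490 = [49; 1, 8, 1, 98, …] (period length 4).
Convergents:
  p_0/q_0 = 49/1
  p_1/q_1 = 50/1
  p_2/q_2 = 449/9
  p_3/q_3 = 499/10
  p_4/q_4 = 49351/989
  p_5/q_5 = 49850/999
  p_6/q_6 = 448151/8981
q_5 = 999 ≤ 1317 < 8981 = q_6, so the answer is 49850/999.

49850/999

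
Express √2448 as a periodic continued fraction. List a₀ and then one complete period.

a₀ = ⌊√2448⌋ = 49.
With m₀=0, d₀=1 and mₖ₊₁ = dₖaₖ − mₖ, dₖ₊₁ = (n − mₖ₊₁²)/dₖ, aₖ₊₁ = ⌊(a₀+mₖ₊₁)/dₖ₊₁⌋:
  k=1: m=49, d=47, a=2
  k=2: m=45, d=9, a=10
  k=3: m=45, d=47, a=2
  k=4: m=49, d=1, a=98
d=1 and a=2a₀=98 at k=4, so the next step gives (m, d) = (49, 47) again — its k=1 value — and the period has length 4.

[49; 2, 10, 2, 98]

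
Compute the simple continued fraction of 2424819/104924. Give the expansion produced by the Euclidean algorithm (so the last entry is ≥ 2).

2424819 = 23*104924 + 11567
104924 = 9*11567 + 821
11567 = 14*821 + 73
821 = 11*73 + 18
73 = 4*18 + 1
18 = 18*1 + 0  (stop)
So 2424819/104924 = [23; 9, 14, 11, 4, 18].

[23; 9, 14, 11, 4, 18]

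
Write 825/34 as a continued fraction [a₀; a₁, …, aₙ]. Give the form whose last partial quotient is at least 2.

[24; 3, 1, 3, 2]

825 = 24*34 + 9
34 = 3*9 + 7
9 = 1*7 + 2
7 = 3*2 + 1
2 = 2*1 + 0  (stop)
So 825/34 = [24; 3, 1, 3, 2].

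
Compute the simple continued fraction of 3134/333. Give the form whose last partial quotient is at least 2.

3134 = 9*333 + 137
333 = 2*137 + 59
137 = 2*59 + 19
59 = 3*19 + 2
19 = 9*2 + 1
2 = 2*1 + 0  (stop)
So 3134/333 = [9; 2, 2, 3, 9, 2].

[9; 2, 2, 3, 9, 2]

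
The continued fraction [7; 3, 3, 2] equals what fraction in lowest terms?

168/23

Fold from the inside: start with 2/1.
  3 + 1/2 = 7/2
  3 + 2/7 = 23/7
  7 + 7/23 = 168/23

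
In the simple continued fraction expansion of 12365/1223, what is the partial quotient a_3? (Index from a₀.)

1

12365 = 10·1223 + 135   →  a_0 = 10
1223 = 9·135 + 8   →  a_1 = 9
135 = 16·8 + 7   →  a_2 = 16
8 = 1·7 + 1   →  a_3 = 1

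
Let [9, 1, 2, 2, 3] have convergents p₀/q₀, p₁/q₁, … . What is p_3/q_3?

Using pₖ = aₖpₖ₋₁ + pₖ₋₂, qₖ = aₖqₖ₋₁ + qₖ₋₂ (with p₋₁=1, p₋₂=0, q₋₁=0, q₋₂=1):
  k=0: a=9, p=9, q=1
  k=1: a=1, p=10, q=1
  k=2: a=2, p=29, q=3
  k=3: a=2, p=68, q=7

68/7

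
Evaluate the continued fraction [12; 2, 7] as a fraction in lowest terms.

Using pₖ = aₖpₖ₋₁ + pₖ₋₂ and qₖ = aₖqₖ₋₁ + qₖ₋₂:
  k=0: a=12, p=12, q=1
  k=1: a=2, p=25, q=2
  k=2: a=7, p=187, q=15

187/15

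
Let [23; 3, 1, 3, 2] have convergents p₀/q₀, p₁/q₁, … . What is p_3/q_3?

Using pₖ = aₖpₖ₋₁ + pₖ₋₂, qₖ = aₖqₖ₋₁ + qₖ₋₂ (with p₋₁=1, p₋₂=0, q₋₁=0, q₋₂=1):
  k=0: a=23, p=23, q=1
  k=1: a=3, p=70, q=3
  k=2: a=1, p=93, q=4
  k=3: a=3, p=349, q=15

349/15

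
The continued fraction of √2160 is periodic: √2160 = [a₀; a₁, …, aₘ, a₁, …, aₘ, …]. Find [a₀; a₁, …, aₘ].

[46; 2, 9, 1, 4, 1, 9, 2, 92]

a₀ = ⌊√2160⌋ = 46.
With m₀=0, d₀=1 and mₖ₊₁ = dₖaₖ − mₖ, dₖ₊₁ = (n − mₖ₊₁²)/dₖ, aₖ₊₁ = ⌊(a₀+mₖ₊₁)/dₖ₊₁⌋:
  k=1: m=46, d=44, a=2
  k=2: m=42, d=9, a=9
  k=3: m=39, d=71, a=1
  k=4: m=32, d=16, a=4
  k=5: m=32, d=71, a=1
  k=6: m=39, d=9, a=9
  k=7: m=42, d=44, a=2
  k=8: m=46, d=1, a=92
d=1 and a=2a₀=92 at k=8, so the next step gives (m, d) = (46, 44) again — its k=1 value — and the period has length 8.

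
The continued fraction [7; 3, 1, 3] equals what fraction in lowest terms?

Fold from the inside: start with 3/1.
  1 + 1/3 = 4/3
  3 + 3/4 = 15/4
  7 + 4/15 = 109/15

109/15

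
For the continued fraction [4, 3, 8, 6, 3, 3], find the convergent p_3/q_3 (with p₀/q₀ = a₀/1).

661/153

Using pₖ = aₖpₖ₋₁ + pₖ₋₂, qₖ = aₖqₖ₋₁ + qₖ₋₂ (with p₋₁=1, p₋₂=0, q₋₁=0, q₋₂=1):
  k=0: a=4, p=4, q=1
  k=1: a=3, p=13, q=3
  k=2: a=8, p=108, q=25
  k=3: a=6, p=661, q=153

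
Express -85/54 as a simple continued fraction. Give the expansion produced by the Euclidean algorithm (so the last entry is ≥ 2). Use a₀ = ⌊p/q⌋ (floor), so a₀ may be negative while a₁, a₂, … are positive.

[-2; 2, 2, 1, 7]

-85 = -2·54 + 23
54 = 2·23 + 8
23 = 2·8 + 7
8 = 1·7 + 1
7 = 7·1 + 0  (stop)
So -85/54 = [-2; 2, 2, 1, 7].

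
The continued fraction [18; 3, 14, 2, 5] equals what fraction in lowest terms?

8943/488

Fold from the inside: start with 5/1.
  2 + 1/5 = 11/5
  14 + 5/11 = 159/11
  3 + 11/159 = 488/159
  18 + 159/488 = 8943/488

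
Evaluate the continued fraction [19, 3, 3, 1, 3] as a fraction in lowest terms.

946/49

Fold from the inside: start with 3/1.
  1 + 1/3 = 4/3
  3 + 3/4 = 15/4
  3 + 4/15 = 49/15
  19 + 15/49 = 946/49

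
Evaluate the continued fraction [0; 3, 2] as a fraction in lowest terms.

Fold from the inside: start with 2/1.
  3 + 1/2 = 7/2
  0 + 2/7 = 2/7

2/7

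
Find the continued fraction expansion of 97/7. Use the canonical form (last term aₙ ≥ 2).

97 = 13×7 + 6
7 = 1×6 + 1
6 = 6×1 + 0  (stop)
So 97/7 = [13; 1, 6].

[13; 1, 6]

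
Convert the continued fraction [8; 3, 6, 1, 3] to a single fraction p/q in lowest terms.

707/85

Using pₖ = aₖpₖ₋₁ + pₖ₋₂ and qₖ = aₖqₖ₋₁ + qₖ₋₂:
  k=0: a=8, p=8, q=1
  k=1: a=3, p=25, q=3
  k=2: a=6, p=158, q=19
  k=3: a=1, p=183, q=22
  k=4: a=3, p=707, q=85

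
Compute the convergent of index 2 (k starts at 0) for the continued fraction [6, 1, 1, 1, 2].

13/2

Using pₖ = aₖpₖ₋₁ + pₖ₋₂, qₖ = aₖqₖ₋₁ + qₖ₋₂ (with p₋₁=1, p₋₂=0, q₋₁=0, q₋₂=1):
  k=0: a=6, p=6, q=1
  k=1: a=1, p=7, q=1
  k=2: a=1, p=13, q=2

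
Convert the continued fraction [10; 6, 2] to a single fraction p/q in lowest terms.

Fold from the inside: start with 2/1.
  6 + 1/2 = 13/2
  10 + 2/13 = 132/13

132/13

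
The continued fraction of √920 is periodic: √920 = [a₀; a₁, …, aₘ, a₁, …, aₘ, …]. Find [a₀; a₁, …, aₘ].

a₀ = ⌊√920⌋ = 30.
With m₀=0, d₀=1 and mₖ₊₁ = dₖaₖ − mₖ, dₖ₊₁ = (n − mₖ₊₁²)/dₖ, aₖ₊₁ = ⌊(a₀+mₖ₊₁)/dₖ₊₁⌋:
  k=1: m=30, d=20, a=3
  k=2: m=30, d=1, a=60
d=1 and a=2a₀=60 at k=2, so the next step gives (m, d) = (30, 20) again — its k=1 value — and the period has length 2.

[30; 3, 60]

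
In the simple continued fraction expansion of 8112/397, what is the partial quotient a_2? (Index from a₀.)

3

8112 = 20·397 + 172   →  a_0 = 20
397 = 2·172 + 53   →  a_1 = 2
172 = 3·53 + 13   →  a_2 = 3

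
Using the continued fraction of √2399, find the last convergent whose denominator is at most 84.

√2399 = [48; 1, 47, 1, 96, …] (period length 4).
Convergents:
  p_0/q_0 = 48/1
  p_1/q_1 = 49/1
  p_2/q_2 = 2351/48
  p_3/q_3 = 2400/49
  p_4/q_4 = 232751/4752
q_3 = 49 ≤ 84 < 4752 = q_4, so the answer is 2400/49.

2400/49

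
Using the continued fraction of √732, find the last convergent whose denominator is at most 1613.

√732 = [27; 18, 54, …] (period length 2).
Convergents:
  p_0/q_0 = 27/1
  p_1/q_1 = 487/18
  p_2/q_2 = 26325/973
  p_3/q_3 = 474337/17532
q_2 = 973 ≤ 1613 < 17532 = q_3, so the answer is 26325/973.

26325/973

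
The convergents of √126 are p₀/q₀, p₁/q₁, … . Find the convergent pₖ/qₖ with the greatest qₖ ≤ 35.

√126 = [11; 4, 2, 4, 22, …] (period length 4).
Convergents:
  p_0/q_0 = 11/1
  p_1/q_1 = 45/4
  p_2/q_2 = 101/9
  p_3/q_3 = 449/40
q_2 = 9 ≤ 35 < 40 = q_3, so the answer is 101/9.

101/9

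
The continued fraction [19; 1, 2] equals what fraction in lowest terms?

59/3

Using pₖ = aₖpₖ₋₁ + pₖ₋₂ and qₖ = aₖqₖ₋₁ + qₖ₋₂:
  k=0: a=19, p=19, q=1
  k=1: a=1, p=20, q=1
  k=2: a=2, p=59, q=3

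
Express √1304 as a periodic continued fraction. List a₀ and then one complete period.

a₀ = ⌊√1304⌋ = 36.
With m₀=0, d₀=1 and mₖ₊₁ = dₖaₖ − mₖ, dₖ₊₁ = (n − mₖ₊₁²)/dₖ, aₖ₊₁ = ⌊(a₀+mₖ₊₁)/dₖ₊₁⌋:
  k=1: m=36, d=8, a=9
  k=2: m=36, d=1, a=72
d=1 and a=2a₀=72 at k=2, so the next step gives (m, d) = (36, 8) again — its k=1 value — and the period has length 2.

[36; 9, 72]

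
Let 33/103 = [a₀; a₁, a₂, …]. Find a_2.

8

33 = 0·103 + 33   →  a_0 = 0
103 = 3·33 + 4   →  a_1 = 3
33 = 8·4 + 1   →  a_2 = 8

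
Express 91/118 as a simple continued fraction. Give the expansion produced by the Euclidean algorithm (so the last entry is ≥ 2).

91 = 0×118 + 91
118 = 1×91 + 27
91 = 3×27 + 10
27 = 2×10 + 7
10 = 1×7 + 3
7 = 2×3 + 1
3 = 3×1 + 0  (stop)
So 91/118 = [0; 1, 3, 2, 1, 2, 3].

[0; 1, 3, 2, 1, 2, 3]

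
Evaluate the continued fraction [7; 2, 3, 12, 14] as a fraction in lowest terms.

Using pₖ = aₖpₖ₋₁ + pₖ₋₂ and qₖ = aₖqₖ₋₁ + qₖ₋₂:
  k=0: a=7, p=7, q=1
  k=1: a=2, p=15, q=2
  k=2: a=3, p=52, q=7
  k=3: a=12, p=639, q=86
  k=4: a=14, p=8998, q=1211

8998/1211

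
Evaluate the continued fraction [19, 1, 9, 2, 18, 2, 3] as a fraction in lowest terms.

Fold from the inside: start with 3/1.
  2 + 1/3 = 7/3
  18 + 3/7 = 129/7
  2 + 7/129 = 265/129
  9 + 129/265 = 2514/265
  1 + 265/2514 = 2779/2514
  19 + 2514/2779 = 55315/2779

55315/2779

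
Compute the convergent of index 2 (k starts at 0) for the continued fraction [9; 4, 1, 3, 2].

46/5

Using pₖ = aₖpₖ₋₁ + pₖ₋₂, qₖ = aₖqₖ₋₁ + qₖ₋₂ (with p₋₁=1, p₋₂=0, q₋₁=0, q₋₂=1):
  k=0: a=9, p=9, q=1
  k=1: a=4, p=37, q=4
  k=2: a=1, p=46, q=5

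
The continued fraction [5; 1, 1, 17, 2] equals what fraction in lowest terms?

397/72

Fold from the inside: start with 2/1.
  17 + 1/2 = 35/2
  1 + 2/35 = 37/35
  1 + 35/37 = 72/37
  5 + 37/72 = 397/72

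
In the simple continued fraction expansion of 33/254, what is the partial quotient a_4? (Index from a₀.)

33 = 0·254 + 33   →  a_0 = 0
254 = 7·33 + 23   →  a_1 = 7
33 = 1·23 + 10   →  a_2 = 1
23 = 2·10 + 3   →  a_3 = 2
10 = 3·3 + 1   →  a_4 = 3

3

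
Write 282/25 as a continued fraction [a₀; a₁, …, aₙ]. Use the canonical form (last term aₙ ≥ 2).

[11; 3, 1, 1, 3]

282 = 11×25 + 7
25 = 3×7 + 4
7 = 1×4 + 3
4 = 1×3 + 1
3 = 3×1 + 0  (stop)
So 282/25 = [11; 3, 1, 1, 3].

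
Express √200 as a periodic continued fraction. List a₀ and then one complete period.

[14; 7, 28]

a₀ = ⌊√200⌋ = 14.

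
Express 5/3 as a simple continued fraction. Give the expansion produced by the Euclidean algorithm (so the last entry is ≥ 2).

[1; 1, 2]

5 = 1×3 + 2
3 = 1×2 + 1
2 = 2×1 + 0  (stop)
So 5/3 = [1; 1, 2].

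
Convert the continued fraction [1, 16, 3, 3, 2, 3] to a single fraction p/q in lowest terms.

1367/1288

Using pₖ = aₖpₖ₋₁ + pₖ₋₂ and qₖ = aₖqₖ₋₁ + qₖ₋₂:
  k=0: a=1, p=1, q=1
  k=1: a=16, p=17, q=16
  k=2: a=3, p=52, q=49
  k=3: a=3, p=173, q=163
  k=4: a=2, p=398, q=375
  k=5: a=3, p=1367, q=1288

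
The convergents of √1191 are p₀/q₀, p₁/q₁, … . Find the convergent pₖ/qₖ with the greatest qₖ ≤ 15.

√1191 = [34; 1, 1, 22, 1, 1, 68, …] (period length 6).
Convergents:
  p_0/q_0 = 34/1
  p_1/q_1 = 35/1
  p_2/q_2 = 69/2
  p_3/q_3 = 1553/45
q_2 = 2 ≤ 15 < 45 = q_3, so the answer is 69/2.

69/2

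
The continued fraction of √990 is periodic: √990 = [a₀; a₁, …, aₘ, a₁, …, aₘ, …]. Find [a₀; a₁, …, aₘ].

[31; 2, 6, 2, 62]

a₀ = ⌊√990⌋ = 31.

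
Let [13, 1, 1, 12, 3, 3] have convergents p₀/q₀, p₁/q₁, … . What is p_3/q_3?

Using pₖ = aₖpₖ₋₁ + pₖ₋₂, qₖ = aₖqₖ₋₁ + qₖ₋₂ (with p₋₁=1, p₋₂=0, q₋₁=0, q₋₂=1):
  k=0: a=13, p=13, q=1
  k=1: a=1, p=14, q=1
  k=2: a=1, p=27, q=2
  k=3: a=12, p=338, q=25

338/25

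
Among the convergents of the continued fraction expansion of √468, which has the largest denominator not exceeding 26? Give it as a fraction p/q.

411/19

√468 = [21; 1, 1, 1, 2, 1, 1, 1, 42, …] (period length 8).
Convergents:
  p_0/q_0 = 21/1
  p_1/q_1 = 22/1
  p_2/q_2 = 43/2
  p_3/q_3 = 65/3
  p_4/q_4 = 173/8
  p_5/q_5 = 238/11
  p_6/q_6 = 411/19
  p_7/q_7 = 649/30
q_6 = 19 ≤ 26 < 30 = q_7, so the answer is 411/19.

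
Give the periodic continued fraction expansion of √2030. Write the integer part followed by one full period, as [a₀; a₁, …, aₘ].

[45; 18, 90]

a₀ = ⌊√2030⌋ = 45.
With m₀=0, d₀=1 and mₖ₊₁ = dₖaₖ − mₖ, dₖ₊₁ = (n − mₖ₊₁²)/dₖ, aₖ₊₁ = ⌊(a₀+mₖ₊₁)/dₖ₊₁⌋:
  k=1: m=45, d=5, a=18
  k=2: m=45, d=1, a=90
d=1 and a=2a₀=90 at k=2, so the next step gives (m, d) = (45, 5) again — its k=1 value — and the period has length 2.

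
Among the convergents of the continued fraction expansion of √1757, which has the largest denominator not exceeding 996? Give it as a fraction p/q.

√1757 = [41; 1, 10, 1, 82, …] (period length 4).
Convergents:
  p_0/q_0 = 41/1
  p_1/q_1 = 42/1
  p_2/q_2 = 461/11
  p_3/q_3 = 503/12
  p_4/q_4 = 41707/995
  p_5/q_5 = 42210/1007
q_4 = 995 ≤ 996 < 1007 = q_5, so the answer is 41707/995.

41707/995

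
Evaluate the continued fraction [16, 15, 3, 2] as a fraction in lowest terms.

1719/107

Using pₖ = aₖpₖ₋₁ + pₖ₋₂ and qₖ = aₖqₖ₋₁ + qₖ₋₂:
  k=0: a=16, p=16, q=1
  k=1: a=15, p=241, q=15
  k=2: a=3, p=739, q=46
  k=3: a=2, p=1719, q=107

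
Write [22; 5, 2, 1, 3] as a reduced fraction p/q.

1309/59

Using pₖ = aₖpₖ₋₁ + pₖ₋₂ and qₖ = aₖqₖ₋₁ + qₖ₋₂:
  k=0: a=22, p=22, q=1
  k=1: a=5, p=111, q=5
  k=2: a=2, p=244, q=11
  k=3: a=1, p=355, q=16
  k=4: a=3, p=1309, q=59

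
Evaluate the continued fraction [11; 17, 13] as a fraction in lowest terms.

Using pₖ = aₖpₖ₋₁ + pₖ₋₂ and qₖ = aₖqₖ₋₁ + qₖ₋₂:
  k=0: a=11, p=11, q=1
  k=1: a=17, p=188, q=17
  k=2: a=13, p=2455, q=222

2455/222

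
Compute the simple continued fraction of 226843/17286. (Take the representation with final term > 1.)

226843 = 13·17286 + 2125
17286 = 8·2125 + 286
2125 = 7·286 + 123
286 = 2·123 + 40
123 = 3·40 + 3
40 = 13·3 + 1
3 = 3·1 + 0  (stop)
So 226843/17286 = [13; 8, 7, 2, 3, 13, 3].

[13; 8, 7, 2, 3, 13, 3]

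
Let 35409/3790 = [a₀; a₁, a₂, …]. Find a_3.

35409 = 9·3790 + 1299   →  a_0 = 9
3790 = 2·1299 + 1192   →  a_1 = 2
1299 = 1·1192 + 107   →  a_2 = 1
1192 = 11·107 + 15   →  a_3 = 11

11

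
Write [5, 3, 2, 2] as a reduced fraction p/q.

90/17

Using pₖ = aₖpₖ₋₁ + pₖ₋₂ and qₖ = aₖqₖ₋₁ + qₖ₋₂:
  k=0: a=5, p=5, q=1
  k=1: a=3, p=16, q=3
  k=2: a=2, p=37, q=7
  k=3: a=2, p=90, q=17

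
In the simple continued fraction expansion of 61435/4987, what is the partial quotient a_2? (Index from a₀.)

7

61435 = 12·4987 + 1591   →  a_0 = 12
4987 = 3·1591 + 214   →  a_1 = 3
1591 = 7·214 + 93   →  a_2 = 7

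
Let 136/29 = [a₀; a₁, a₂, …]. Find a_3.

136 = 4·29 + 20   →  a_0 = 4
29 = 1·20 + 9   →  a_1 = 1
20 = 2·9 + 2   →  a_2 = 2
9 = 4·2 + 1   →  a_3 = 4

4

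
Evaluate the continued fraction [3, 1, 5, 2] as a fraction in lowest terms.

50/13

Fold from the inside: start with 2/1.
  5 + 1/2 = 11/2
  1 + 2/11 = 13/11
  3 + 11/13 = 50/13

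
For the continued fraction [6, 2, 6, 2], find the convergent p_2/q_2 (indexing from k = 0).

Using pₖ = aₖpₖ₋₁ + pₖ₋₂, qₖ = aₖqₖ₋₁ + qₖ₋₂ (with p₋₁=1, p₋₂=0, q₋₁=0, q₋₂=1):
  k=0: a=6, p=6, q=1
  k=1: a=2, p=13, q=2
  k=2: a=6, p=84, q=13

84/13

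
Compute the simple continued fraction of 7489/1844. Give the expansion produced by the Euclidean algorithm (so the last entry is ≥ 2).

[4; 16, 3, 7, 5]

7489 = 4·1844 + 113
1844 = 16·113 + 36
113 = 3·36 + 5
36 = 7·5 + 1
5 = 5·1 + 0  (stop)
So 7489/1844 = [4; 16, 3, 7, 5].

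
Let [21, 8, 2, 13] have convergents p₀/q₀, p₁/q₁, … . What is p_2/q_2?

359/17

Using pₖ = aₖpₖ₋₁ + pₖ₋₂, qₖ = aₖqₖ₋₁ + qₖ₋₂ (with p₋₁=1, p₋₂=0, q₋₁=0, q₋₂=1):
  k=0: a=21, p=21, q=1
  k=1: a=8, p=169, q=8
  k=2: a=2, p=359, q=17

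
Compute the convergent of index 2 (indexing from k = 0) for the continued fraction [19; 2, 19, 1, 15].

Using pₖ = aₖpₖ₋₁ + pₖ₋₂, qₖ = aₖqₖ₋₁ + qₖ₋₂ (with p₋₁=1, p₋₂=0, q₋₁=0, q₋₂=1):
  k=0: a=19, p=19, q=1
  k=1: a=2, p=39, q=2
  k=2: a=19, p=760, q=39

760/39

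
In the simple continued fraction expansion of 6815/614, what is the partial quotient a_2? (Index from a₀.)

6815 = 11·614 + 61   →  a_0 = 11
614 = 10·61 + 4   →  a_1 = 10
61 = 15·4 + 1   →  a_2 = 15

15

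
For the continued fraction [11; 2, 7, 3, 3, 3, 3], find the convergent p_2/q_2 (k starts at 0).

172/15

Using pₖ = aₖpₖ₋₁ + pₖ₋₂, qₖ = aₖqₖ₋₁ + qₖ₋₂ (with p₋₁=1, p₋₂=0, q₋₁=0, q₋₂=1):
  k=0: a=11, p=11, q=1
  k=1: a=2, p=23, q=2
  k=2: a=7, p=172, q=15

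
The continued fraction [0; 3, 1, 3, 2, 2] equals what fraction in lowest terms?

Fold from the inside: start with 2/1.
  2 + 1/2 = 5/2
  3 + 2/5 = 17/5
  1 + 5/17 = 22/17
  3 + 17/22 = 83/22
  0 + 22/83 = 22/83

22/83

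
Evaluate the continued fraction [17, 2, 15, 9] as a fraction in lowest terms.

4913/281

Using pₖ = aₖpₖ₋₁ + pₖ₋₂ and qₖ = aₖqₖ₋₁ + qₖ₋₂:
  k=0: a=17, p=17, q=1
  k=1: a=2, p=35, q=2
  k=2: a=15, p=542, q=31
  k=3: a=9, p=4913, q=281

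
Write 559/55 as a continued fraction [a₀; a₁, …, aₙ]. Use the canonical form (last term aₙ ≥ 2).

559 = 10*55 + 9
55 = 6*9 + 1
9 = 9*1 + 0  (stop)
So 559/55 = [10; 6, 9].

[10; 6, 9]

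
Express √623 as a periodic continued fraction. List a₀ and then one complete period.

[24; 1, 23, 1, 48]

a₀ = ⌊√623⌋ = 24.
With m₀=0, d₀=1 and mₖ₊₁ = dₖaₖ − mₖ, dₖ₊₁ = (n − mₖ₊₁²)/dₖ, aₖ₊₁ = ⌊(a₀+mₖ₊₁)/dₖ₊₁⌋:
  k=1: m=24, d=47, a=1
  k=2: m=23, d=2, a=23
  k=3: m=23, d=47, a=1
  k=4: m=24, d=1, a=48
d=1 and a=2a₀=48 at k=4, so the next step gives (m, d) = (24, 47) again — its k=1 value — and the period has length 4.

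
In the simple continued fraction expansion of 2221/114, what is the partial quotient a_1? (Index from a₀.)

2221 = 19·114 + 55   →  a_0 = 19
114 = 2·55 + 4   →  a_1 = 2

2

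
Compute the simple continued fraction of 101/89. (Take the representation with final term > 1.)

[1; 7, 2, 2, 2]

101 = 1*89 + 12
89 = 7*12 + 5
12 = 2*5 + 2
5 = 2*2 + 1
2 = 2*1 + 0  (stop)
So 101/89 = [1; 7, 2, 2, 2].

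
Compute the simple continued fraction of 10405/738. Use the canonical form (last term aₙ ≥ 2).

[14; 10, 9, 8]

10405 = 14*738 + 73
738 = 10*73 + 8
73 = 9*8 + 1
8 = 8*1 + 0  (stop)
So 10405/738 = [14; 10, 9, 8].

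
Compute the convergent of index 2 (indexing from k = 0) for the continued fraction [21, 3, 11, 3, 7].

Using pₖ = aₖpₖ₋₁ + pₖ₋₂, qₖ = aₖqₖ₋₁ + qₖ₋₂ (with p₋₁=1, p₋₂=0, q₋₁=0, q₋₂=1):
  k=0: a=21, p=21, q=1
  k=1: a=3, p=64, q=3
  k=2: a=11, p=725, q=34

725/34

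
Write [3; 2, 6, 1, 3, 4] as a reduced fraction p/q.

Using pₖ = aₖpₖ₋₁ + pₖ₋₂ and qₖ = aₖqₖ₋₁ + qₖ₋₂:
  k=0: a=3, p=3, q=1
  k=1: a=2, p=7, q=2
  k=2: a=6, p=45, q=13
  k=3: a=1, p=52, q=15
  k=4: a=3, p=201, q=58
  k=5: a=4, p=856, q=247

856/247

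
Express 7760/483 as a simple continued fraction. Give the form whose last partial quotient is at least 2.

7760 = 16×483 + 32
483 = 15×32 + 3
32 = 10×3 + 2
3 = 1×2 + 1
2 = 2×1 + 0  (stop)
So 7760/483 = [16; 15, 10, 1, 2].

[16; 15, 10, 1, 2]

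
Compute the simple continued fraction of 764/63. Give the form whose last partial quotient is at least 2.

[12; 7, 1, 7]

764 = 12·63 + 8
63 = 7·8 + 7
8 = 1·7 + 1
7 = 7·1 + 0  (stop)
So 764/63 = [12; 7, 1, 7].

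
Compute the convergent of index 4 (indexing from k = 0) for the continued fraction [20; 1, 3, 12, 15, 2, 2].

Using pₖ = aₖpₖ₋₁ + pₖ₋₂, qₖ = aₖqₖ₋₁ + qₖ₋₂ (with p₋₁=1, p₋₂=0, q₋₁=0, q₋₂=1):
  k=0: a=20, p=20, q=1
  k=1: a=1, p=21, q=1
  k=2: a=3, p=83, q=4
  k=3: a=12, p=1017, q=49
  k=4: a=15, p=15338, q=739

15338/739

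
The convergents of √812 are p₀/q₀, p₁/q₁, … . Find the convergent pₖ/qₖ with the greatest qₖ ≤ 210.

√812 = [28; 2, 56, …] (period length 2).
Convergents:
  p_0/q_0 = 28/1
  p_1/q_1 = 57/2
  p_2/q_2 = 3220/113
  p_3/q_3 = 6497/228
q_2 = 113 ≤ 210 < 228 = q_3, so the answer is 3220/113.

3220/113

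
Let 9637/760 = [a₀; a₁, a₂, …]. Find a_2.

2

9637 = 12·760 + 517   →  a_0 = 12
760 = 1·517 + 243   →  a_1 = 1
517 = 2·243 + 31   →  a_2 = 2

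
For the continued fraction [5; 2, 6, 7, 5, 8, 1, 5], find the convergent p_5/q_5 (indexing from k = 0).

Using pₖ = aₖpₖ₋₁ + pₖ₋₂, qₖ = aₖqₖ₋₁ + qₖ₋₂ (with p₋₁=1, p₋₂=0, q₋₁=0, q₋₂=1):
  k=0: a=5, p=5, q=1
  k=1: a=2, p=11, q=2
  k=2: a=6, p=71, q=13
  k=3: a=7, p=508, q=93
  k=4: a=5, p=2611, q=478
  k=5: a=8, p=21396, q=3917

21396/3917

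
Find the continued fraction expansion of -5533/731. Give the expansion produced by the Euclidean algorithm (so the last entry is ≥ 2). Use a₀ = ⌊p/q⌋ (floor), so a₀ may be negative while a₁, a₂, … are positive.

[-8; 2, 3, 8, 2, 2, 2]

-5533 = -8×731 + 315
731 = 2×315 + 101
315 = 3×101 + 12
101 = 8×12 + 5
12 = 2×5 + 2
5 = 2×2 + 1
2 = 2×1 + 0  (stop)
So -5533/731 = [-8; 2, 3, 8, 2, 2, 2].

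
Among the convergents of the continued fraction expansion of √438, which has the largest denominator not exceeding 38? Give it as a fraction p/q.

293/14

√438 = [20; 1, 12, 1, 40, …] (period length 4).
Convergents:
  p_0/q_0 = 20/1
  p_1/q_1 = 21/1
  p_2/q_2 = 272/13
  p_3/q_3 = 293/14
  p_4/q_4 = 11992/573
q_3 = 14 ≤ 38 < 573 = q_4, so the answer is 293/14.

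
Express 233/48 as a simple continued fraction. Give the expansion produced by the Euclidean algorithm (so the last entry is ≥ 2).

[4; 1, 5, 1, 6]

233 = 4×48 + 41
48 = 1×41 + 7
41 = 5×7 + 6
7 = 1×6 + 1
6 = 6×1 + 0  (stop)
So 233/48 = [4; 1, 5, 1, 6].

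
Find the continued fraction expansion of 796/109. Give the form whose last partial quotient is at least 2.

796 = 7·109 + 33
109 = 3·33 + 10
33 = 3·10 + 3
10 = 3·3 + 1
3 = 3·1 + 0  (stop)
So 796/109 = [7; 3, 3, 3, 3].

[7; 3, 3, 3, 3]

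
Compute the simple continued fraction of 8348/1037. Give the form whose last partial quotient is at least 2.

8348 = 8·1037 + 52
1037 = 19·52 + 49
52 = 1·49 + 3
49 = 16·3 + 1
3 = 3·1 + 0  (stop)
So 8348/1037 = [8; 19, 1, 16, 3].

[8; 19, 1, 16, 3]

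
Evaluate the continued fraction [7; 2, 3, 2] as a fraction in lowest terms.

119/16

Fold from the inside: start with 2/1.
  3 + 1/2 = 7/2
  2 + 2/7 = 16/7
  7 + 7/16 = 119/16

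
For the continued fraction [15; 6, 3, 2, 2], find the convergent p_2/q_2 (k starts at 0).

288/19

Using pₖ = aₖpₖ₋₁ + pₖ₋₂, qₖ = aₖqₖ₋₁ + qₖ₋₂ (with p₋₁=1, p₋₂=0, q₋₁=0, q₋₂=1):
  k=0: a=15, p=15, q=1
  k=1: a=6, p=91, q=6
  k=2: a=3, p=288, q=19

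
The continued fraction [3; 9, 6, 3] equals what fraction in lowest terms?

541/174

Fold from the inside: start with 3/1.
  6 + 1/3 = 19/3
  9 + 3/19 = 174/19
  3 + 19/174 = 541/174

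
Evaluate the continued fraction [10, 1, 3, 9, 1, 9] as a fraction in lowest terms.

Fold from the inside: start with 9/1.
  1 + 1/9 = 10/9
  9 + 9/10 = 99/10
  3 + 10/99 = 307/99
  1 + 99/307 = 406/307
  10 + 307/406 = 4367/406

4367/406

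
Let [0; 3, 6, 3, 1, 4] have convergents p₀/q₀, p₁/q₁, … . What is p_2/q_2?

6/19

Using pₖ = aₖpₖ₋₁ + pₖ₋₂, qₖ = aₖqₖ₋₁ + qₖ₋₂ (with p₋₁=1, p₋₂=0, q₋₁=0, q₋₂=1):
  k=0: a=0, p=0, q=1
  k=1: a=3, p=1, q=3
  k=2: a=6, p=6, q=19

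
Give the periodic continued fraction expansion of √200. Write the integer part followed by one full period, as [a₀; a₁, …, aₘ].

[14; 7, 28]

a₀ = ⌊√200⌋ = 14.
With m₀=0, d₀=1 and mₖ₊₁ = dₖaₖ − mₖ, dₖ₊₁ = (n − mₖ₊₁²)/dₖ, aₖ₊₁ = ⌊(a₀+mₖ₊₁)/dₖ₊₁⌋:
  k=1: m=14, d=4, a=7
  k=2: m=14, d=1, a=28
d=1 and a=2a₀=28 at k=2, so the next step gives (m, d) = (14, 4) again — its k=1 value — and the period has length 2.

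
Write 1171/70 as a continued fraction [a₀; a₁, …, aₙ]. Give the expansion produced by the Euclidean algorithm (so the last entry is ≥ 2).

1171 = 16*70 + 51
70 = 1*51 + 19
51 = 2*19 + 13
19 = 1*13 + 6
13 = 2*6 + 1
6 = 6*1 + 0  (stop)
So 1171/70 = [16; 1, 2, 1, 2, 6].

[16; 1, 2, 1, 2, 6]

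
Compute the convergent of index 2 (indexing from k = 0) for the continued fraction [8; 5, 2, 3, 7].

Using pₖ = aₖpₖ₋₁ + pₖ₋₂, qₖ = aₖqₖ₋₁ + qₖ₋₂ (with p₋₁=1, p₋₂=0, q₋₁=0, q₋₂=1):
  k=0: a=8, p=8, q=1
  k=1: a=5, p=41, q=5
  k=2: a=2, p=90, q=11

90/11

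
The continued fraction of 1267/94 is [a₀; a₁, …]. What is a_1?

1267 = 13·94 + 45   →  a_0 = 13
94 = 2·45 + 4   →  a_1 = 2

2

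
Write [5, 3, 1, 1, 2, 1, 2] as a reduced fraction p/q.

359/68

Using pₖ = aₖpₖ₋₁ + pₖ₋₂ and qₖ = aₖqₖ₋₁ + qₖ₋₂:
  k=0: a=5, p=5, q=1
  k=1: a=3, p=16, q=3
  k=2: a=1, p=21, q=4
  k=3: a=1, p=37, q=7
  k=4: a=2, p=95, q=18
  k=5: a=1, p=132, q=25
  k=6: a=2, p=359, q=68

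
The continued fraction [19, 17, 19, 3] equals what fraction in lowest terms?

18849/989

Fold from the inside: start with 3/1.
  19 + 1/3 = 58/3
  17 + 3/58 = 989/58
  19 + 58/989 = 18849/989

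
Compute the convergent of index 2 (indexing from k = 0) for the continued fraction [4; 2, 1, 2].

Using pₖ = aₖpₖ₋₁ + pₖ₋₂, qₖ = aₖqₖ₋₁ + qₖ₋₂ (with p₋₁=1, p₋₂=0, q₋₁=0, q₋₂=1):
  k=0: a=4, p=4, q=1
  k=1: a=2, p=9, q=2
  k=2: a=1, p=13, q=3

13/3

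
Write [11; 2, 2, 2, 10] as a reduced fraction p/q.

Fold from the inside: start with 10/1.
  2 + 1/10 = 21/10
  2 + 10/21 = 52/21
  2 + 21/52 = 125/52
  11 + 52/125 = 1427/125

1427/125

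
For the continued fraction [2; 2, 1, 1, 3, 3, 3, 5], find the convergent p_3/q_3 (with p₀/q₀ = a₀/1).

Using pₖ = aₖpₖ₋₁ + pₖ₋₂, qₖ = aₖqₖ₋₁ + qₖ₋₂ (with p₋₁=1, p₋₂=0, q₋₁=0, q₋₂=1):
  k=0: a=2, p=2, q=1
  k=1: a=2, p=5, q=2
  k=2: a=1, p=7, q=3
  k=3: a=1, p=12, q=5

12/5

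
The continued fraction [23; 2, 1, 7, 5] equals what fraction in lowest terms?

Fold from the inside: start with 5/1.
  7 + 1/5 = 36/5
  1 + 5/36 = 41/36
  2 + 36/41 = 118/41
  23 + 41/118 = 2755/118

2755/118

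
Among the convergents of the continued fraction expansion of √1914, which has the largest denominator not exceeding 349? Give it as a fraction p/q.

√1914 = [43; 1, 2, 1, 86, …] (period length 4).
Convergents:
  p_0/q_0 = 43/1
  p_1/q_1 = 44/1
  p_2/q_2 = 131/3
  p_3/q_3 = 175/4
  p_4/q_4 = 15181/347
  p_5/q_5 = 15356/351
q_4 = 347 ≤ 349 < 351 = q_5, so the answer is 15181/347.

15181/347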